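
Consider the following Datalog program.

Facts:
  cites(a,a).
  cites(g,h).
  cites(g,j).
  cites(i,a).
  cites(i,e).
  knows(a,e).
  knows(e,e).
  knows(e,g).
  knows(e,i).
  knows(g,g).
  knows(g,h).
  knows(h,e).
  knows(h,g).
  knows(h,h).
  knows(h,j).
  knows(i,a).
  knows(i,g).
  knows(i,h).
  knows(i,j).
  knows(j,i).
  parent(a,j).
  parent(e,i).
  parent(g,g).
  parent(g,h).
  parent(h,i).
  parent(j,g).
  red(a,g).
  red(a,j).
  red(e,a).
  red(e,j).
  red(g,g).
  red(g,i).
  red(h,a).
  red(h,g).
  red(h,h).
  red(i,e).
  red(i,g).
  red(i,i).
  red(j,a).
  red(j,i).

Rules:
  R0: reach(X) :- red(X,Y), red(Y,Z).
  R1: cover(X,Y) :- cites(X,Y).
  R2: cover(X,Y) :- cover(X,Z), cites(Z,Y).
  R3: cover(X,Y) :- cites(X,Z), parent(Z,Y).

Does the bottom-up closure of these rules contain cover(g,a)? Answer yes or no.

yes

round 1: derive cover(a,a) via R1 from cites(a,a)
round 1: derive cover(g,h) via R1 from cites(g,h)
round 1: derive cover(g,j) via R1 from cites(g,j)
round 1: derive cover(i,a) via R1 from cites(i,a)
round 1: derive cover(i,e) via R1 from cites(i,e)
round 1: derive cover(a,j) via R3 from cites(a,a), parent(a,j)
round 1: derive cover(g,g) via R3 from cites(g,j), parent(j,g)
round 1: derive cover(g,i) via R3 from cites(g,h), parent(h,i)
round 1: derive cover(i,i) via R3 from cites(i,e), parent(e,i)
round 1: derive cover(i,j) via R3 from cites(i,a), parent(a,j)
round 2: derive cover(g,a) via R2 from cover(g,i), cites(i,a)
round 2: derive cover(g,e) via R2 from cover(g,i), cites(i,e)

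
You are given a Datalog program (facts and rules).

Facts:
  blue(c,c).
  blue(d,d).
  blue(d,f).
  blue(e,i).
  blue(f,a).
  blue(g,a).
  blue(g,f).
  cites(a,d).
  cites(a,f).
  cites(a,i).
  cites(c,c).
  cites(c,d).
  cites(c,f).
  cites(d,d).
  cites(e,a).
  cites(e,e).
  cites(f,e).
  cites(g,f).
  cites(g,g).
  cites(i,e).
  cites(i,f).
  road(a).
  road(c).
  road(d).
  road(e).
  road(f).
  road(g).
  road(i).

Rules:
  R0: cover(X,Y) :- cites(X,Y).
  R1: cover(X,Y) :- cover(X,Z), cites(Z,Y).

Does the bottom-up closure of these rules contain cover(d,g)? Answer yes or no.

round 1: derive cover(a,d) via R0 from cites(a,d)
round 1: derive cover(a,f) via R0 from cites(a,f)
round 1: derive cover(a,i) via R0 from cites(a,i)
round 1: derive cover(c,c) via R0 from cites(c,c)
round 1: derive cover(c,d) via R0 from cites(c,d)
round 1: derive cover(c,f) via R0 from cites(c,f)
round 1: derive cover(d,d) via R0 from cites(d,d)
round 1: derive cover(e,a) via R0 from cites(e,a)
round 1: derive cover(e,e) via R0 from cites(e,e)
round 1: derive cover(f,e) via R0 from cites(f,e)
round 1: derive cover(g,f) via R0 from cites(g,f)
round 1: derive cover(g,g) via R0 from cites(g,g)
round 1: derive cover(i,e) via R0 from cites(i,e)
round 1: derive cover(i,f) via R0 from cites(i,f)
round 2: derive cover(a,e) via R1 from cover(a,f), cites(f,e)
round 2: derive cover(c,e) via R1 from cover(c,f), cites(f,e)
round 2: derive cover(e,d) via R1 from cover(e,a), cites(a,d)
round 2: derive cover(e,f) via R1 from cover(e,a), cites(a,f)
round 2: derive cover(e,i) via R1 from cover(e,a), cites(a,i)
round 2: derive cover(f,a) via R1 from cover(f,e), cites(e,a)
round 2: derive cover(g,e) via R1 from cover(g,f), cites(f,e)
round 2: derive cover(i,a) via R1 from cover(i,e), cites(e,a)
round 3: derive cover(a,a) via R1 from cover(a,e), cites(e,a)
round 3: derive cover(c,a) via R1 from cover(c,e), cites(e,a)
round 3: derive cover(f,d) via R1 from cover(f,a), cites(a,d)
round 3: derive cover(f,f) via R1 from cover(f,a), cites(a,f)
round 3: derive cover(f,i) via R1 from cover(f,a), cites(a,i)
round 3: derive cover(g,a) via R1 from cover(g,e), cites(e,a)
round 3: derive cover(i,d) via R1 from cover(i,a), cites(a,d)
round 3: derive cover(i,i) via R1 from cover(i,a), cites(a,i)
round 4: derive cover(c,i) via R1 from cover(c,a), cites(a,i)
round 4: derive cover(g,d) via R1 from cover(g,a), cites(a,d)
round 4: derive cover(g,i) via R1 from cover(g,a), cites(a,i)

no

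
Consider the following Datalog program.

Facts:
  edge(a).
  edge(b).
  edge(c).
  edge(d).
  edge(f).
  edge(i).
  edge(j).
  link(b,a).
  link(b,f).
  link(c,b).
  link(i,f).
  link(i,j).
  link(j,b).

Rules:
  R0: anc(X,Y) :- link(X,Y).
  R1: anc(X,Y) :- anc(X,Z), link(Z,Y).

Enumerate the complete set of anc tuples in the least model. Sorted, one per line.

round 1: derive anc(b,a) via R0 from link(b,a)
round 1: derive anc(b,f) via R0 from link(b,f)
round 1: derive anc(c,b) via R0 from link(c,b)
round 1: derive anc(i,f) via R0 from link(i,f)
round 1: derive anc(i,j) via R0 from link(i,j)
round 1: derive anc(j,b) via R0 from link(j,b)
round 2: derive anc(c,a) via R1 from anc(c,b), link(b,a)
round 2: derive anc(c,f) via R1 from anc(c,b), link(b,f)
round 2: derive anc(i,b) via R1 from anc(i,j), link(j,b)
round 2: derive anc(j,a) via R1 from anc(j,b), link(b,a)
round 2: derive anc(j,f) via R1 from anc(j,b), link(b,f)
round 3: derive anc(i,a) via R1 from anc(i,b), link(b,a)

anc(b,a)
anc(b,f)
anc(c,a)
anc(c,b)
anc(c,f)
anc(i,a)
anc(i,b)
anc(i,f)
anc(i,j)
anc(j,a)
anc(j,b)
anc(j,f)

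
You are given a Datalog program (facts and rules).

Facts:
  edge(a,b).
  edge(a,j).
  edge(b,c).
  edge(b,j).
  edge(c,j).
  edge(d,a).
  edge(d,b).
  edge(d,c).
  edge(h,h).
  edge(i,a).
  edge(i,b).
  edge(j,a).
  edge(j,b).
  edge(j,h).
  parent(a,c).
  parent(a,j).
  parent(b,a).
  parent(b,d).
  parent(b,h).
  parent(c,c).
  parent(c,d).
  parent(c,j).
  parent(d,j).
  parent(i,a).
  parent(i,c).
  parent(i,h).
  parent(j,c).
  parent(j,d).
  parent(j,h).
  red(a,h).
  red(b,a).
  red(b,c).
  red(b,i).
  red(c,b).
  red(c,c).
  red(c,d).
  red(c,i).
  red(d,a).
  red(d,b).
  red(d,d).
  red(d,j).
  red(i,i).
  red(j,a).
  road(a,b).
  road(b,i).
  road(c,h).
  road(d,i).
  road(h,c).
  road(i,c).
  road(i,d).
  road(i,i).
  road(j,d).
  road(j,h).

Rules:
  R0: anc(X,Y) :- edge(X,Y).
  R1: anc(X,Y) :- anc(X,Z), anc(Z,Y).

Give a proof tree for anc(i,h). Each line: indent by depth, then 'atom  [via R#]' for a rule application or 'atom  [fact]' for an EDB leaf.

anc(i,h)  [via R1]
  anc(i,a)  [via R0]
    edge(i,a)  [fact]
  anc(a,h)  [via R1]
    anc(a,j)  [via R0]
      edge(a,j)  [fact]
    anc(j,h)  [via R0]
      edge(j,h)  [fact]

round 1: derive anc(a,b) via R0 from edge(a,b)
round 1: derive anc(a,j) via R0 from edge(a,j)
round 1: derive anc(b,c) via R0 from edge(b,c)
round 1: derive anc(b,j) via R0 from edge(b,j)
round 1: derive anc(c,j) via R0 from edge(c,j)
round 1: derive anc(d,a) via R0 from edge(d,a)
round 1: derive anc(d,b) via R0 from edge(d,b)
round 1: derive anc(d,c) via R0 from edge(d,c)
round 1: derive anc(h,h) via R0 from edge(h,h)
round 1: derive anc(i,a) via R0 from edge(i,a)
round 1: derive anc(i,b) via R0 from edge(i,b)
round 1: derive anc(j,a) via R0 from edge(j,a)
round 1: derive anc(j,b) via R0 from edge(j,b)
round 1: derive anc(j,h) via R0 from edge(j,h)
round 2: derive anc(a,a) via R1 from anc(a,j), anc(j,a)
round 2: derive anc(a,c) via R1 from anc(a,b), anc(b,c)
round 2: derive anc(a,h) via R1 from anc(a,j), anc(j,h)
round 2: derive anc(b,a) via R1 from anc(b,j), anc(j,a)
round 2: derive anc(b,b) via R1 from anc(b,j), anc(j,b)
round 2: derive anc(b,h) via R1 from anc(b,j), anc(j,h)
round 2: derive anc(c,a) via R1 from anc(c,j), anc(j,a)
round 2: derive anc(c,b) via R1 from anc(c,j), anc(j,b)
round 2: derive anc(c,h) via R1 from anc(c,j), anc(j,h)
round 2: derive anc(d,j) via R1 from anc(d,a), anc(a,j)
round 2: derive anc(i,c) via R1 from anc(i,b), anc(b,c)
round 2: derive anc(i,j) via R1 from anc(i,a), anc(a,j)
round 2: derive anc(j,c) via R1 from anc(j,b), anc(b,c)
round 2: derive anc(j,j) via R1 from anc(j,a), anc(a,j)
round 3: derive anc(c,c) via R1 from anc(c,a), anc(a,c)
round 3: derive anc(d,h) via R1 from anc(d,a), anc(a,h)
round 3: derive anc(i,h) via R1 from anc(i,a), anc(a,h)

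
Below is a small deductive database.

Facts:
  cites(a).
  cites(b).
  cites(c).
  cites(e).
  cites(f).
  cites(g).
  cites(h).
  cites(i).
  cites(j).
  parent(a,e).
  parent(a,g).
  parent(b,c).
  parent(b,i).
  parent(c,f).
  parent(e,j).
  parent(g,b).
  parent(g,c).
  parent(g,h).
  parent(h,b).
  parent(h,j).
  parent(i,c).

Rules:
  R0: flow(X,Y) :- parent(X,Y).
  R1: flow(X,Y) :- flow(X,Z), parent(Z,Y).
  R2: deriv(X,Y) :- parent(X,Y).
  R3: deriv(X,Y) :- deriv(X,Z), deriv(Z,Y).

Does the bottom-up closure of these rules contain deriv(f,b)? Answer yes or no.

no

round 1: derive deriv(a,e) via R2 from parent(a,e)
round 1: derive deriv(a,g) via R2 from parent(a,g)
round 1: derive deriv(b,c) via R2 from parent(b,c)
round 1: derive deriv(b,i) via R2 from parent(b,i)
round 1: derive deriv(c,f) via R2 from parent(c,f)
round 1: derive deriv(e,j) via R2 from parent(e,j)
round 1: derive deriv(g,b) via R2 from parent(g,b)
round 1: derive deriv(g,c) via R2 from parent(g,c)
round 1: derive deriv(g,h) via R2 from parent(g,h)
round 1: derive deriv(h,b) via R2 from parent(h,b)
round 1: derive deriv(h,j) via R2 from parent(h,j)
round 1: derive deriv(i,c) via R2 from parent(i,c)
round 2: derive deriv(a,b) via R3 from deriv(a,g), deriv(g,b)
round 2: derive deriv(a,c) via R3 from deriv(a,g), deriv(g,c)
round 2: derive deriv(a,h) via R3 from deriv(a,g), deriv(g,h)
round 2: derive deriv(a,j) via R3 from deriv(a,e), deriv(e,j)
round 2: derive deriv(b,f) via R3 from deriv(b,c), deriv(c,f)
round 2: derive deriv(g,f) via R3 from deriv(g,c), deriv(c,f)
round 2: derive deriv(g,i) via R3 from deriv(g,b), deriv(b,i)
round 2: derive deriv(g,j) via R3 from deriv(g,h), deriv(h,j)
round 2: derive deriv(h,c) via R3 from deriv(h,b), deriv(b,c)
round 2: derive deriv(h,i) via R3 from deriv(h,b), deriv(b,i)
round 2: derive deriv(i,f) via R3 from deriv(i,c), deriv(c,f)
round 3: derive deriv(a,f) via R3 from deriv(a,b), deriv(b,f)
round 3: derive deriv(a,i) via R3 from deriv(a,b), deriv(b,i)
round 3: derive deriv(h,f) via R3 from deriv(h,b), deriv(b,f)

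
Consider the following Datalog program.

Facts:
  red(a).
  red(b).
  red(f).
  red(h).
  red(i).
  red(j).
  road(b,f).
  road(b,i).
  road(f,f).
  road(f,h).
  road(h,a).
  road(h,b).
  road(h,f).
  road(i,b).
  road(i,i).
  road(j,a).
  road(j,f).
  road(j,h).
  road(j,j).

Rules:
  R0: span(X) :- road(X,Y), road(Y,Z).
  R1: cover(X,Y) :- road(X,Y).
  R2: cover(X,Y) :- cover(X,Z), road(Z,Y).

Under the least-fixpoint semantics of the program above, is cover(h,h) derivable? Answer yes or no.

yes

round 1: derive cover(b,f) via R1 from road(b,f)
round 1: derive cover(b,i) via R1 from road(b,i)
round 1: derive cover(f,f) via R1 from road(f,f)
round 1: derive cover(f,h) via R1 from road(f,h)
round 1: derive cover(h,a) via R1 from road(h,a)
round 1: derive cover(h,b) via R1 from road(h,b)
round 1: derive cover(h,f) via R1 from road(h,f)
round 1: derive cover(i,b) via R1 from road(i,b)
round 1: derive cover(i,i) via R1 from road(i,i)
round 1: derive cover(j,a) via R1 from road(j,a)
round 1: derive cover(j,f) via R1 from road(j,f)
round 1: derive cover(j,h) via R1 from road(j,h)
round 1: derive cover(j,j) via R1 from road(j,j)
round 2: derive cover(b,b) via R2 from cover(b,i), road(i,b)
round 2: derive cover(b,h) via R2 from cover(b,f), road(f,h)
round 2: derive cover(f,a) via R2 from cover(f,h), road(h,a)
round 2: derive cover(f,b) via R2 from cover(f,h), road(h,b)
round 2: derive cover(h,h) via R2 from cover(h,f), road(f,h)
round 2: derive cover(h,i) via R2 from cover(h,b), road(b,i)
round 2: derive cover(i,f) via R2 from cover(i,b), road(b,f)
round 2: derive cover(j,b) via R2 from cover(j,h), road(h,b)
round 3: derive cover(b,a) via R2 from cover(b,h), road(h,a)
round 3: derive cover(f,i) via R2 from cover(f,b), road(b,i)
round 3: derive cover(i,h) via R2 from cover(i,f), road(f,h)
round 3: derive cover(j,i) via R2 from cover(j,b), road(b,i)
round 4: derive cover(i,a) via R2 from cover(i,h), road(h,a)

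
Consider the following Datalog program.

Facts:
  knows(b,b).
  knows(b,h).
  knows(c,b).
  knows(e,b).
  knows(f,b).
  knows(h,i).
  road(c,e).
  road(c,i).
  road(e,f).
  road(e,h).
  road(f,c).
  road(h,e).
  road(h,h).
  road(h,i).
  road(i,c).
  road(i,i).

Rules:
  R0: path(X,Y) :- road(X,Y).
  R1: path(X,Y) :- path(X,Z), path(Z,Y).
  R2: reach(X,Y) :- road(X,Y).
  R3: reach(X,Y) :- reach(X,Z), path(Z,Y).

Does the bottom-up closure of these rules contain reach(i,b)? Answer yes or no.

round 1: derive path(c,e) via R0 from road(c,e)
round 1: derive path(c,i) via R0 from road(c,i)
round 1: derive path(e,f) via R0 from road(e,f)
round 1: derive path(e,h) via R0 from road(e,h)
round 1: derive path(f,c) via R0 from road(f,c)
round 1: derive path(h,e) via R0 from road(h,e)
round 1: derive path(h,h) via R0 from road(h,h)
round 1: derive path(h,i) via R0 from road(h,i)
round 1: derive path(i,c) via R0 from road(i,c)
round 1: derive path(i,i) via R0 from road(i,i)
round 1: derive reach(c,e) via R2 from road(c,e)
round 1: derive reach(c,i) via R2 from road(c,i)
round 1: derive reach(e,f) via R2 from road(e,f)
round 1: derive reach(e,h) via R2 from road(e,h)
round 1: derive reach(f,c) via R2 from road(f,c)
round 1: derive reach(h,e) via R2 from road(h,e)
round 1: derive reach(h,h) via R2 from road(h,h)
round 1: derive reach(h,i) via R2 from road(h,i)
round 1: derive reach(i,c) via R2 from road(i,c)
round 1: derive reach(i,i) via R2 from road(i,i)
round 2: derive path(c,c) via R1 from path(c,i), path(i,c)
round 2: derive path(c,f) via R1 from path(c,e), path(e,f)
round 2: derive path(c,h) via R1 from path(c,e), path(e,h)
round 2: derive path(e,c) via R1 from path(e,f), path(f,c)
round 2: derive path(e,e) via R1 from path(e,h), path(h,e)
round 2: derive path(e,i) via R1 from path(e,h), path(h,i)
round 2: derive path(f,e) via R1 from path(f,c), path(c,e)
round 2: derive path(f,i) via R1 from path(f,c), path(c,i)
round 2: derive path(h,c) via R1 from path(h,i), path(i,c)
round 2: derive path(h,f) via R1 from path(h,e), path(e,f)
round 2: derive path(i,e) via R1 from path(i,c), path(c,e)
round 2: derive reach(c,c) via R3 from reach(c,i), path(i,c)
round 2: derive reach(c,f) via R3 from reach(c,e), path(e,f)
round 2: derive reach(c,h) via R3 from reach(c,e), path(e,h)
round 2: derive reach(e,c) via R3 from reach(e,f), path(f,c)
round 2: derive reach(e,e) via R3 from reach(e,h), path(h,e)
round 2: derive reach(e,i) via R3 from reach(e,h), path(h,i)
round 2: derive reach(f,e) via R3 from reach(f,c), path(c,e)
round 2: derive reach(f,i) via R3 from reach(f,c), path(c,i)
round 2: derive reach(h,c) via R3 from reach(h,i), path(i,c)
round 2: derive reach(h,f) via R3 from reach(h,e), path(e,f)
round 2: derive reach(i,e) via R3 from reach(i,c), path(c,e)
round 3: derive path(f,f) via R1 from path(f,c), path(c,f)
round 3: derive path(f,h) via R1 from path(f,c), path(c,h)
round 3: derive path(i,f) via R1 from path(i,c), path(c,f)
round 3: derive path(i,h) via R1 from path(i,c), path(c,h)
round 3: derive reach(f,f) via R3 from reach(f,c), path(c,f)
round 3: derive reach(f,h) via R3 from reach(f,c), path(c,h)
round 3: derive reach(i,f) via R3 from reach(i,c), path(c,f)
round 3: derive reach(i,h) via R3 from reach(i,c), path(c,h)

no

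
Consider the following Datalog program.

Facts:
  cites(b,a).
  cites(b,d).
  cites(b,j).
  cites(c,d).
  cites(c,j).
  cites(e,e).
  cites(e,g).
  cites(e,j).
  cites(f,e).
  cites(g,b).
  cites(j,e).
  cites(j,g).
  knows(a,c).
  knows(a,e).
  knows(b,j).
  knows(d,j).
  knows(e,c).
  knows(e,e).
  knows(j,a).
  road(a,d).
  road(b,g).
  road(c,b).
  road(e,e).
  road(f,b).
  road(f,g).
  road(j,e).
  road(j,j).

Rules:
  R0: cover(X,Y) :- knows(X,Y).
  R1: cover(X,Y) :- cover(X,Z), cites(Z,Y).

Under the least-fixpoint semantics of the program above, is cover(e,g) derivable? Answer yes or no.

round 1: derive cover(a,c) via R0 from knows(a,c)
round 1: derive cover(a,e) via R0 from knows(a,e)
round 1: derive cover(b,j) via R0 from knows(b,j)
round 1: derive cover(d,j) via R0 from knows(d,j)
round 1: derive cover(e,c) via R0 from knows(e,c)
round 1: derive cover(e,e) via R0 from knows(e,e)
round 1: derive cover(j,a) via R0 from knows(j,a)
round 2: derive cover(a,d) via R1 from cover(a,c), cites(c,d)
round 2: derive cover(a,g) via R1 from cover(a,e), cites(e,g)
round 2: derive cover(a,j) via R1 from cover(a,c), cites(c,j)
round 2: derive cover(b,e) via R1 from cover(b,j), cites(j,e)
round 2: derive cover(b,g) via R1 from cover(b,j), cites(j,g)
round 2: derive cover(d,e) via R1 from cover(d,j), cites(j,e)
round 2: derive cover(d,g) via R1 from cover(d,j), cites(j,g)
round 2: derive cover(e,d) via R1 from cover(e,c), cites(c,d)
round 2: derive cover(e,g) via R1 from cover(e,e), cites(e,g)
round 2: derive cover(e,j) via R1 from cover(e,c), cites(c,j)
round 3: derive cover(a,b) via R1 from cover(a,g), cites(g,b)
round 3: derive cover(b,b) via R1 from cover(b,g), cites(g,b)
round 3: derive cover(d,b) via R1 from cover(d,g), cites(g,b)
round 3: derive cover(e,b) via R1 from cover(e,g), cites(g,b)
round 4: derive cover(a,a) via R1 from cover(a,b), cites(b,a)
round 4: derive cover(b,a) via R1 from cover(b,b), cites(b,a)
round 4: derive cover(b,d) via R1 from cover(b,b), cites(b,d)
round 4: derive cover(d,a) via R1 from cover(d,b), cites(b,a)
round 4: derive cover(d,d) via R1 from cover(d,b), cites(b,d)
round 4: derive cover(e,a) via R1 from cover(e,b), cites(b,a)

yes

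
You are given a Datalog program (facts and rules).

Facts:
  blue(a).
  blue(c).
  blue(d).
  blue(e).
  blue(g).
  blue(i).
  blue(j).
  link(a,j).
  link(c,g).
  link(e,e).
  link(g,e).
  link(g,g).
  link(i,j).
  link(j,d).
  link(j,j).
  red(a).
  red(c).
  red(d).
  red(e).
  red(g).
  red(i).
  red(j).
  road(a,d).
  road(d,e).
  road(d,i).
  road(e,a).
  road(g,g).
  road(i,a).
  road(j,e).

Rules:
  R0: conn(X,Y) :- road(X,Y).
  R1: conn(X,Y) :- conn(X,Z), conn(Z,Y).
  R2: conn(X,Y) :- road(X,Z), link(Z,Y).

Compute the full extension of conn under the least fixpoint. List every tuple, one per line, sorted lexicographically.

round 1: derive conn(a,d) via R0 from road(a,d)
round 1: derive conn(d,e) via R0 from road(d,e)
round 1: derive conn(d,i) via R0 from road(d,i)
round 1: derive conn(e,a) via R0 from road(e,a)
round 1: derive conn(g,g) via R0 from road(g,g)
round 1: derive conn(i,a) via R0 from road(i,a)
round 1: derive conn(j,e) via R0 from road(j,e)
round 1: derive conn(d,j) via R2 from road(d,i), link(i,j)
round 1: derive conn(e,j) via R2 from road(e,a), link(a,j)
round 1: derive conn(g,e) via R2 from road(g,g), link(g,e)
round 1: derive conn(i,j) via R2 from road(i,a), link(a,j)
round 2: derive conn(a,e) via R1 from conn(a,d), conn(d,e)
round 2: derive conn(a,i) via R1 from conn(a,d), conn(d,i)
round 2: derive conn(a,j) via R1 from conn(a,d), conn(d,j)
round 2: derive conn(d,a) via R1 from conn(d,e), conn(e,a)
round 2: derive conn(e,d) via R1 from conn(e,a), conn(a,d)
round 2: derive conn(e,e) via R1 from conn(e,j), conn(j,e)
round 2: derive conn(g,a) via R1 from conn(g,e), conn(e,a)
round 2: derive conn(g,j) via R1 from conn(g,e), conn(e,j)
round 2: derive conn(i,d) via R1 from conn(i,a), conn(a,d)
round 2: derive conn(i,e) via R1 from conn(i,j), conn(j,e)
round 2: derive conn(j,a) via R1 from conn(j,e), conn(e,a)
round 2: derive conn(j,j) via R1 from conn(j,e), conn(e,j)
round 3: derive conn(a,a) via R1 from conn(a,d), conn(d,a)
round 3: derive conn(d,d) via R1 from conn(d,a), conn(a,d)
round 3: derive conn(e,i) via R1 from conn(e,a), conn(a,i)
round 3: derive conn(g,d) via R1 from conn(g,a), conn(a,d)
round 3: derive conn(g,i) via R1 from conn(g,a), conn(a,i)
round 3: derive conn(i,i) via R1 from conn(i,a), conn(a,i)
round 3: derive conn(j,d) via R1 from conn(j,a), conn(a,d)
round 3: derive conn(j,i) via R1 from conn(j,a), conn(a,i)

conn(a,a)
conn(a,d)
conn(a,e)
conn(a,i)
conn(a,j)
conn(d,a)
conn(d,d)
conn(d,e)
conn(d,i)
conn(d,j)
conn(e,a)
conn(e,d)
conn(e,e)
conn(e,i)
conn(e,j)
conn(g,a)
conn(g,d)
conn(g,e)
conn(g,g)
conn(g,i)
conn(g,j)
conn(i,a)
conn(i,d)
conn(i,e)
conn(i,i)
conn(i,j)
conn(j,a)
conn(j,d)
conn(j,e)
conn(j,i)
conn(j,j)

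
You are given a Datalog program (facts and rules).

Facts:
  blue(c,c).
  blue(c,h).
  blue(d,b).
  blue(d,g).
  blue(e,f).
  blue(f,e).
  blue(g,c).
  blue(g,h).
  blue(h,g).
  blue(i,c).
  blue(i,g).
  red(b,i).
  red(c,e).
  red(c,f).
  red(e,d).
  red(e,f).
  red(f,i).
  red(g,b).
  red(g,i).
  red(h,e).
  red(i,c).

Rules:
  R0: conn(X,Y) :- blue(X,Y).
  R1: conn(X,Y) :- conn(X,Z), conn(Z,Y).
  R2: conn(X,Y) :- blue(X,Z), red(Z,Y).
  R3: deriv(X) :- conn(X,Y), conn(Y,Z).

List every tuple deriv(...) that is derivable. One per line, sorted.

round 1: derive conn(c,c) via R0 from blue(c,c)
round 1: derive conn(c,h) via R0 from blue(c,h)
round 1: derive conn(d,b) via R0 from blue(d,b)
round 1: derive conn(d,g) via R0 from blue(d,g)
round 1: derive conn(e,f) via R0 from blue(e,f)
round 1: derive conn(f,e) via R0 from blue(f,e)
round 1: derive conn(g,c) via R0 from blue(g,c)
round 1: derive conn(g,h) via R0 from blue(g,h)
round 1: derive conn(h,g) via R0 from blue(h,g)
round 1: derive conn(i,c) via R0 from blue(i,c)
round 1: derive conn(i,g) via R0 from blue(i,g)
round 1: derive conn(c,e) via R2 from blue(c,c), red(c,e)
round 1: derive conn(c,f) via R2 from blue(c,c), red(c,f)
round 1: derive conn(d,i) via R2 from blue(d,b), red(b,i)
round 1: derive conn(e,i) via R2 from blue(e,f), red(f,i)
round 1: derive conn(f,d) via R2 from blue(f,e), red(e,d)
round 1: derive conn(f,f) via R2 from blue(f,e), red(e,f)
round 1: derive conn(g,e) via R2 from blue(g,c), red(c,e)
round 1: derive conn(g,f) via R2 from blue(g,c), red(c,f)
round 1: derive conn(h,b) via R2 from blue(h,g), red(g,b)
round 1: derive conn(h,i) via R2 from blue(h,g), red(g,i)
round 1: derive conn(i,b) via R2 from blue(i,g), red(g,b)
round 1: derive conn(i,e) via R2 from blue(i,c), red(c,e)
round 1: derive conn(i,f) via R2 from blue(i,c), red(c,f)
round 1: derive conn(i,i) via R2 from blue(i,g), red(g,i)
round 2: derive conn(c,b) via R1 from conn(c,h), conn(h,b)
round 2: derive conn(c,d) via R1 from conn(c,f), conn(f,d)
round 2: derive conn(c,g) via R1 from conn(c,h), conn(h,g)
round 2: derive conn(c,i) via R1 from conn(c,e), conn(e,i)
round 2: derive conn(d,c) via R1 from conn(d,g), conn(g,c)
round 2: derive conn(d,e) via R1 from conn(d,g), conn(g,e)
round 2: derive conn(d,f) via R1 from conn(d,g), conn(g,f)
round 2: derive conn(d,h) via R1 from conn(d,g), conn(g,h)
round 2: derive conn(e,b) via R1 from conn(e,i), conn(i,b)
round 2: derive conn(e,c) via R1 from conn(e,i), conn(i,c)
round 2: derive conn(e,d) via R1 from conn(e,f), conn(f,d)
round 2: derive conn(e,e) via R1 from conn(e,f), conn(f,e)
round 2: derive conn(e,g) via R1 from conn(e,i), conn(i,g)
round 2: derive conn(f,b) via R1 from conn(f,d), conn(d,b)
round 2: derive conn(f,g) via R1 from conn(f,d), conn(d,g)
round 2: derive conn(f,i) via R1 from conn(f,d), conn(d,i)
round 2: derive conn(g,b) via R1 from conn(g,h), conn(h,b)
round 2: derive conn(g,d) via R1 from conn(g,f), conn(f,d)
round 2: derive conn(g,g) via R1 from conn(g,h), conn(h,g)
round 2: derive conn(g,i) via R1 from conn(g,e), conn(e,i)
round 2: derive conn(h,c) via R1 from conn(h,g), conn(g,c)
round 2: derive conn(h,e) via R1 from conn(h,g), conn(g,e)
round 2: derive conn(h,f) via R1 from conn(h,g), conn(g,f)
round 2: derive conn(h,h) via R1 from conn(h,g), conn(g,h)
round 2: derive conn(i,d) via R1 from conn(i,f), conn(f,d)
round 2: derive conn(i,h) via R1 from conn(i,c), conn(c,h)
round 2: derive deriv(c) via R3 from conn(c,c), conn(c,c)
round 2: derive deriv(d) via R3 from conn(d,g), conn(g,c)
round 2: derive deriv(e) via R3 from conn(e,f), conn(f,d)
round 2: derive deriv(f) via R3 from conn(f,d), conn(d,b)
round 2: derive deriv(g) via R3 from conn(g,c), conn(c,c)
round 2: derive deriv(h) via R3 from conn(h,g), conn(g,c)
round 2: derive deriv(i) via R3 from conn(i,c), conn(c,c)
round 3: derive conn(d,d) via R1 from conn(d,c), conn(c,d)
round 3: derive conn(e,h) via R1 from conn(e,c), conn(c,h)
round 3: derive conn(f,c) via R1 from conn(f,d), conn(d,c)
round 3: derive conn(f,h) via R1 from conn(f,d), conn(d,h)
round 3: derive conn(h,d) via R1 from conn(h,c), conn(c,d)

deriv(c)
deriv(d)
deriv(e)
deriv(f)
deriv(g)
deriv(h)
deriv(i)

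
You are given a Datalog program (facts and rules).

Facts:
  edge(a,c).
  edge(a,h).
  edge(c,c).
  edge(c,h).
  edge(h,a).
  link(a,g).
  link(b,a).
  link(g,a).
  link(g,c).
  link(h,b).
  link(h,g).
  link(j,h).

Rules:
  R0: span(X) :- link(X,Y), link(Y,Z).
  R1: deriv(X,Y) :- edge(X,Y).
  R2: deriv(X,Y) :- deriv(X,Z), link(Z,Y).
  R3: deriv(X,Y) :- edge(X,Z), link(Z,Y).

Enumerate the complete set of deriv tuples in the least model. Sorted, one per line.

round 1: derive deriv(a,c) via R1 from edge(a,c)
round 1: derive deriv(a,h) via R1 from edge(a,h)
round 1: derive deriv(c,c) via R1 from edge(c,c)
round 1: derive deriv(c,h) via R1 from edge(c,h)
round 1: derive deriv(h,a) via R1 from edge(h,a)
round 1: derive deriv(a,b) via R3 from edge(a,h), link(h,b)
round 1: derive deriv(a,g) via R3 from edge(a,h), link(h,g)
round 1: derive deriv(c,b) via R3 from edge(c,h), link(h,b)
round 1: derive deriv(c,g) via R3 from edge(c,h), link(h,g)
round 1: derive deriv(h,g) via R3 from edge(h,a), link(a,g)
round 2: derive deriv(a,a) via R2 from deriv(a,b), link(b,a)
round 2: derive deriv(c,a) via R2 from deriv(c,b), link(b,a)
round 2: derive deriv(h,c) via R2 from deriv(h,g), link(g,c)

deriv(a,a)
deriv(a,b)
deriv(a,c)
deriv(a,g)
deriv(a,h)
deriv(c,a)
deriv(c,b)
deriv(c,c)
deriv(c,g)
deriv(c,h)
deriv(h,a)
deriv(h,c)
deriv(h,g)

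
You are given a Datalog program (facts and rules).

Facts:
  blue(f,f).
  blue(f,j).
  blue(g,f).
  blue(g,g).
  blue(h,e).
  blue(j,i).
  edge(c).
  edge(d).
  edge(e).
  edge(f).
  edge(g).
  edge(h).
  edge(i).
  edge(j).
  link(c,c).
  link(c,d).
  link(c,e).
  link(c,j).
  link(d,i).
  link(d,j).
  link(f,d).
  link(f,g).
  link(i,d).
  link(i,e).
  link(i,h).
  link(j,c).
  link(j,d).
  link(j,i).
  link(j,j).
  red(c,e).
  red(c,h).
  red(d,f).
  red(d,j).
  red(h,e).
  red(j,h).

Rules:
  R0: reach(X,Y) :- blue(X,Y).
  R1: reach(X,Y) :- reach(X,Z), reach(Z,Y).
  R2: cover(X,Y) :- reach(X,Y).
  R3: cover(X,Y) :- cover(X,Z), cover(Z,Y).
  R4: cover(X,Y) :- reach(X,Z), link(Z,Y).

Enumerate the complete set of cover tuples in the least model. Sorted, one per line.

round 1: derive reach(f,f) via R0 from blue(f,f)
round 1: derive reach(f,j) via R0 from blue(f,j)
round 1: derive reach(g,f) via R0 from blue(g,f)
round 1: derive reach(g,g) via R0 from blue(g,g)
round 1: derive reach(h,e) via R0 from blue(h,e)
round 1: derive reach(j,i) via R0 from blue(j,i)
round 2: derive reach(f,i) via R1 from reach(f,j), reach(j,i)
round 2: derive reach(g,j) via R1 from reach(g,f), reach(f,j)
round 2: derive cover(f,f) via R2 from reach(f,f)
round 2: derive cover(f,j) via R2 from reach(f,j)
round 2: derive cover(g,f) via R2 from reach(g,f)
round 2: derive cover(g,g) via R2 from reach(g,g)
round 2: derive cover(h,e) via R2 from reach(h,e)
round 2: derive cover(j,i) via R2 from reach(j,i)
round 2: derive cover(f,c) via R4 from reach(f,j), link(j,c)
round 2: derive cover(f,d) via R4 from reach(f,f), link(f,d)
round 2: derive cover(f,g) via R4 from reach(f,f), link(f,g)
round 2: derive cover(f,i) via R4 from reach(f,j), link(j,i)
round 2: derive cover(g,d) via R4 from reach(g,f), link(f,d)
round 2: derive cover(j,d) via R4 from reach(j,i), link(i,d)
round 2: derive cover(j,e) via R4 from reach(j,i), link(i,e)
round 2: derive cover(j,h) via R4 from reach(j,i), link(i,h)
round 3: derive reach(g,i) via R1 from reach(g,f), reach(f,i)
round 3: derive cover(g,j) via R2 from reach(g,j)
round 3: derive cover(f,e) via R3 from cover(f,j), cover(j,e)
round 3: derive cover(f,h) via R3 from cover(f,j), cover(j,h)
round 3: derive cover(g,c) via R3 from cover(g,f), cover(f,c)
round 3: derive cover(g,i) via R3 from cover(g,f), cover(f,i)
round 4: derive cover(g,e) via R3 from cover(g,f), cover(f,e)
round 4: derive cover(g,h) via R3 from cover(g,f), cover(f,h)

cover(f,c)
cover(f,d)
cover(f,e)
cover(f,f)
cover(f,g)
cover(f,h)
cover(f,i)
cover(f,j)
cover(g,c)
cover(g,d)
cover(g,e)
cover(g,f)
cover(g,g)
cover(g,h)
cover(g,i)
cover(g,j)
cover(h,e)
cover(j,d)
cover(j,e)
cover(j,h)
cover(j,i)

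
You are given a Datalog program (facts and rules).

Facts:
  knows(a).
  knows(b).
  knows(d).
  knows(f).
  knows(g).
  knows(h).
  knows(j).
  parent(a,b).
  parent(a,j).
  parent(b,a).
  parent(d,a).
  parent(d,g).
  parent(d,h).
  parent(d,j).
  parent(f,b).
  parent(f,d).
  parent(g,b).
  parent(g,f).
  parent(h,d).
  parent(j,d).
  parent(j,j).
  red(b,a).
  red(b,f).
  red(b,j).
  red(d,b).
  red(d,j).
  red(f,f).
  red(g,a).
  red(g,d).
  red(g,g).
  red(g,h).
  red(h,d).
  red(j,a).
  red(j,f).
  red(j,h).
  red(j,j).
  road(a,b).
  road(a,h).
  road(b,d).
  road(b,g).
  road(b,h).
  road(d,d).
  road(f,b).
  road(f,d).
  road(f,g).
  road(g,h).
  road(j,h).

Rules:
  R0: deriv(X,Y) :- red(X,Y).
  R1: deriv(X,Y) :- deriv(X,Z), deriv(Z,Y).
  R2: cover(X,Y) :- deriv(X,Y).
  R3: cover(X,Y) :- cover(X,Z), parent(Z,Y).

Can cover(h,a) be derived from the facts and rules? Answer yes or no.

round 1: derive deriv(b,a) via R0 from red(b,a)
round 1: derive deriv(b,f) via R0 from red(b,f)
round 1: derive deriv(b,j) via R0 from red(b,j)
round 1: derive deriv(d,b) via R0 from red(d,b)
round 1: derive deriv(d,j) via R0 from red(d,j)
round 1: derive deriv(f,f) via R0 from red(f,f)
round 1: derive deriv(g,a) via R0 from red(g,a)
round 1: derive deriv(g,d) via R0 from red(g,d)
round 1: derive deriv(g,g) via R0 from red(g,g)
round 1: derive deriv(g,h) via R0 from red(g,h)
round 1: derive deriv(h,d) via R0 from red(h,d)
round 1: derive deriv(j,a) via R0 from red(j,a)
round 1: derive deriv(j,f) via R0 from red(j,f)
round 1: derive deriv(j,h) via R0 from red(j,h)
round 1: derive deriv(j,j) via R0 from red(j,j)
round 2: derive deriv(b,h) via R1 from deriv(b,j), deriv(j,h)
round 2: derive deriv(d,a) via R1 from deriv(d,b), deriv(b,a)
round 2: derive deriv(d,f) via R1 from deriv(d,b), deriv(b,f)
round 2: derive deriv(d,h) via R1 from deriv(d,j), deriv(j,h)
round 2: derive deriv(g,b) via R1 from deriv(g,d), deriv(d,b)
round 2: derive deriv(g,j) via R1 from deriv(g,d), deriv(d,j)
round 2: derive deriv(h,b) via R1 from deriv(h,d), deriv(d,b)
round 2: derive deriv(h,j) via R1 from deriv(h,d), deriv(d,j)
round 2: derive deriv(j,d) via R1 from deriv(j,h), deriv(h,d)
round 2: derive cover(b,a) via R2 from deriv(b,a)
round 2: derive cover(b,f) via R2 from deriv(b,f)
round 2: derive cover(b,j) via R2 from deriv(b,j)
round 2: derive cover(d,b) via R2 from deriv(d,b)
round 2: derive cover(d,j) via R2 from deriv(d,j)
round 2: derive cover(f,f) via R2 from deriv(f,f)
round 2: derive cover(g,a) via R2 from deriv(g,a)
round 2: derive cover(g,d) via R2 from deriv(g,d)
round 2: derive cover(g,g) via R2 from deriv(g,g)
round 2: derive cover(g,h) via R2 from deriv(g,h)
round 2: derive cover(h,d) via R2 from deriv(h,d)
round 2: derive cover(j,a) via R2 from deriv(j,a)
round 2: derive cover(j,f) via R2 from deriv(j,f)
round 2: derive cover(j,h) via R2 from deriv(j,h)
round 2: derive cover(j,j) via R2 from deriv(j,j)
round 3: derive deriv(b,b) via R1 from deriv(b,h), deriv(h,b)
round 3: derive deriv(b,d) via R1 from deriv(b,h), deriv(h,d)
round 3: derive deriv(d,d) via R1 from deriv(d,h), deriv(h,d)
round 3: derive deriv(g,f) via R1 from deriv(g,b), deriv(b,f)
round 3: derive deriv(h,a) via R1 from deriv(h,b), deriv(b,a)
round 3: derive deriv(h,f) via R1 from deriv(h,b), deriv(b,f)
round 3: derive deriv(h,h) via R1 from deriv(h,b), deriv(b,h)
round 3: derive deriv(j,b) via R1 from deriv(j,d), deriv(d,b)
round 3: derive cover(b,h) via R2 from deriv(b,h)
round 3: derive cover(d,a) via R2 from deriv(d,a)
round 3: derive cover(d,f) via R2 from deriv(d,f)
round 3: derive cover(d,h) via R2 from deriv(d,h)
round 3: derive cover(g,b) via R2 from deriv(g,b)
round 3: derive cover(g,j) via R2 from deriv(g,j)
round 3: derive cover(h,b) via R2 from deriv(h,b)
round 3: derive cover(h,j) via R2 from deriv(h,j)
round 3: derive cover(j,d) via R2 from deriv(j,d)
round 3: derive cover(b,b) via R3 from cover(b,a), parent(a,b)
round 3: derive cover(b,d) via R3 from cover(b,f), parent(f,d)
round 3: derive cover(d,d) via R3 from cover(d,j), parent(j,d)
round 3: derive cover(f,b) via R3 from cover(f,f), parent(f,b)
round 3: derive cover(f,d) via R3 from cover(f,f), parent(f,d)
round 3: derive cover(g,f) via R3 from cover(g,g), parent(g,f)
round 3: derive cover(h,a) via R3 from cover(h,d), parent(d,a)
round 3: derive cover(h,g) via R3 from cover(h,d), parent(d,g)
round 3: derive cover(h,h) via R3 from cover(h,d), parent(d,h)
round 3: derive cover(j,b) via R3 from cover(j,a), parent(a,b)
round 4: derive cover(h,f) via R2 from deriv(h,f)
round 4: derive cover(b,g) via R3 from cover(b,d), parent(d,g)
round 4: derive cover(d,g) via R3 from cover(d,d), parent(d,g)
round 4: derive cover(f,a) via R3 from cover(f,b), parent(b,a)
round 4: derive cover(f,g) via R3 from cover(f,d), parent(d,g)
round 4: derive cover(f,h) via R3 from cover(f,d), parent(d,h)
round 4: derive cover(f,j) via R3 from cover(f,d), parent(d,j)
round 4: derive cover(j,g) via R3 from cover(j,d), parent(d,g)

yes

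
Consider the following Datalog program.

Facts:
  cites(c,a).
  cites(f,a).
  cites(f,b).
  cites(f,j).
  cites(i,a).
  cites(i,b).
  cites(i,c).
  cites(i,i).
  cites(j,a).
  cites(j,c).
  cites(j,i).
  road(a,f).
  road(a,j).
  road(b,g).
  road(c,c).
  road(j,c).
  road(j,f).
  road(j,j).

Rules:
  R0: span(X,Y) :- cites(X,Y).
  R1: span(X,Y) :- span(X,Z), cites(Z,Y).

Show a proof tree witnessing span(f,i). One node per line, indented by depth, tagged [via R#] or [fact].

span(f,i)  [via R1]
  span(f,j)  [via R0]
    cites(f,j)  [fact]
  cites(j,i)  [fact]

round 1: derive span(c,a) via R0 from cites(c,a)
round 1: derive span(f,a) via R0 from cites(f,a)
round 1: derive span(f,b) via R0 from cites(f,b)
round 1: derive span(f,j) via R0 from cites(f,j)
round 1: derive span(i,a) via R0 from cites(i,a)
round 1: derive span(i,b) via R0 from cites(i,b)
round 1: derive span(i,c) via R0 from cites(i,c)
round 1: derive span(i,i) via R0 from cites(i,i)
round 1: derive span(j,a) via R0 from cites(j,a)
round 1: derive span(j,c) via R0 from cites(j,c)
round 1: derive span(j,i) via R0 from cites(j,i)
round 2: derive span(f,c) via R1 from span(f,j), cites(j,c)
round 2: derive span(f,i) via R1 from span(f,j), cites(j,i)
round 2: derive span(j,b) via R1 from span(j,i), cites(i,b)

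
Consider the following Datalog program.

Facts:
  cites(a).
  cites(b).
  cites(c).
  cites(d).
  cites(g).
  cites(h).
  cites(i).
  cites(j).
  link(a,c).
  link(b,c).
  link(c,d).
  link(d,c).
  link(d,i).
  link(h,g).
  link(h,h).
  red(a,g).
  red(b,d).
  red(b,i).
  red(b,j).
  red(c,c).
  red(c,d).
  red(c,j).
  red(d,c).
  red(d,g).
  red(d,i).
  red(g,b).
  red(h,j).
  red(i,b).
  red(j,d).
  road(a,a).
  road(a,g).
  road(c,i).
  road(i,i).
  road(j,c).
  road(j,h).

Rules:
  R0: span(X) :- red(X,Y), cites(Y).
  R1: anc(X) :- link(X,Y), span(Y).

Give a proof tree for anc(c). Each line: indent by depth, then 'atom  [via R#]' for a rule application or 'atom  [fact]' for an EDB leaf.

round 1: derive span(a) via R0 from red(a,g), cites(g)
round 1: derive span(b) via R0 from red(b,d), cites(d)
round 1: derive span(c) via R0 from red(c,c), cites(c)
round 1: derive span(d) via R0 from red(d,c), cites(c)
round 1: derive span(g) via R0 from red(g,b), cites(b)
round 1: derive span(h) via R0 from red(h,j), cites(j)
round 1: derive span(i) via R0 from red(i,b), cites(b)
round 1: derive span(j) via R0 from red(j,d), cites(d)
round 2: derive anc(a) via R1 from link(a,c), span(c)
round 2: derive anc(b) via R1 from link(b,c), span(c)
round 2: derive anc(c) via R1 from link(c,d), span(d)
round 2: derive anc(d) via R1 from link(d,c), span(c)
round 2: derive anc(h) via R1 from link(h,g), span(g)

anc(c)  [via R1]
  link(c,d)  [fact]
  span(d)  [via R0]
    red(d,c)  [fact]
    cites(c)  [fact]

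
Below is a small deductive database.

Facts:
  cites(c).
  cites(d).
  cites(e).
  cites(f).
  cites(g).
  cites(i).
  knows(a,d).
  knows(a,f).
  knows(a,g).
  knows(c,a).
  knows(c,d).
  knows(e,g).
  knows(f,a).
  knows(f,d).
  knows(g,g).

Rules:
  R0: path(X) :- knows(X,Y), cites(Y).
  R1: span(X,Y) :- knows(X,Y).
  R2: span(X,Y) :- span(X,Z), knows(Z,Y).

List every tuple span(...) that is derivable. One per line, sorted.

round 1: derive span(a,d) via R1 from knows(a,d)
round 1: derive span(a,f) via R1 from knows(a,f)
round 1: derive span(a,g) via R1 from knows(a,g)
round 1: derive span(c,a) via R1 from knows(c,a)
round 1: derive span(c,d) via R1 from knows(c,d)
round 1: derive span(e,g) via R1 from knows(e,g)
round 1: derive span(f,a) via R1 from knows(f,a)
round 1: derive span(f,d) via R1 from knows(f,d)
round 1: derive span(g,g) via R1 from knows(g,g)
round 2: derive span(a,a) via R2 from span(a,f), knows(f,a)
round 2: derive span(c,f) via R2 from span(c,a), knows(a,f)
round 2: derive span(c,g) via R2 from span(c,a), knows(a,g)
round 2: derive span(f,f) via R2 from span(f,a), knows(a,f)
round 2: derive span(f,g) via R2 from span(f,a), knows(a,g)

span(a,a)
span(a,d)
span(a,f)
span(a,g)
span(c,a)
span(c,d)
span(c,f)
span(c,g)
span(e,g)
span(f,a)
span(f,d)
span(f,f)
span(f,g)
span(g,g)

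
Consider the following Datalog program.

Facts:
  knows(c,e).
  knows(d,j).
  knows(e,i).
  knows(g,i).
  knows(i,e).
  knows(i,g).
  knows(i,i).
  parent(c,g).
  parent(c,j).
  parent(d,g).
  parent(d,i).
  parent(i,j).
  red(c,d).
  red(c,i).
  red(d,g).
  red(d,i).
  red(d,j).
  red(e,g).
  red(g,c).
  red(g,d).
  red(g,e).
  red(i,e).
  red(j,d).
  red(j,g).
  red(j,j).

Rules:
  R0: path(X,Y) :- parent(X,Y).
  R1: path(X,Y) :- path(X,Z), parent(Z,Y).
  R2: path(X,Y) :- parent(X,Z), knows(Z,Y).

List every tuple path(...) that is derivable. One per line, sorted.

round 1: derive path(c,g) via R0 from parent(c,g)
round 1: derive path(c,j) via R0 from parent(c,j)
round 1: derive path(d,g) via R0 from parent(d,g)
round 1: derive path(d,i) via R0 from parent(d,i)
round 1: derive path(i,j) via R0 from parent(i,j)
round 1: derive path(c,i) via R2 from parent(c,g), knows(g,i)
round 1: derive path(d,e) via R2 from parent(d,i), knows(i,e)
round 2: derive path(d,j) via R1 from path(d,i), parent(i,j)

path(c,g)
path(c,i)
path(c,j)
path(d,e)
path(d,g)
path(d,i)
path(d,j)
path(i,j)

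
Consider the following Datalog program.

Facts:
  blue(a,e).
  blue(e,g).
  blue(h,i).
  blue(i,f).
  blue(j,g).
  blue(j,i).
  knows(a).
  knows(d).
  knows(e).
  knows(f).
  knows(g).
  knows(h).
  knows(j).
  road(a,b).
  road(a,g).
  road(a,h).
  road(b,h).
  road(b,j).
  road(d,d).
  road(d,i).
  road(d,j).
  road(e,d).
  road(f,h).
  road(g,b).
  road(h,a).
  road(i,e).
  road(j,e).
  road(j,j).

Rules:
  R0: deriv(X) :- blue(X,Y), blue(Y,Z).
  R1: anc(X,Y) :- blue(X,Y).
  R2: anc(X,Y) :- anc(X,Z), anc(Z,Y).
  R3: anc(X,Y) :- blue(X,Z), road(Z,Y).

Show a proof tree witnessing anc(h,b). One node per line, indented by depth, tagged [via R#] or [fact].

anc(h,b)  [via R2]
  anc(h,e)  [via R3]
    blue(h,i)  [fact]
    road(i,e)  [fact]
  anc(e,b)  [via R3]
    blue(e,g)  [fact]
    road(g,b)  [fact]

round 1: derive anc(a,e) via R1 from blue(a,e)
round 1: derive anc(e,g) via R1 from blue(e,g)
round 1: derive anc(h,i) via R1 from blue(h,i)
round 1: derive anc(i,f) via R1 from blue(i,f)
round 1: derive anc(j,g) via R1 from blue(j,g)
round 1: derive anc(j,i) via R1 from blue(j,i)
round 1: derive anc(a,d) via R3 from blue(a,e), road(e,d)
round 1: derive anc(e,b) via R3 from blue(e,g), road(g,b)
round 1: derive anc(h,e) via R3 from blue(h,i), road(i,e)
round 1: derive anc(i,h) via R3 from blue(i,f), road(f,h)
round 1: derive anc(j,b) via R3 from blue(j,g), road(g,b)
round 1: derive anc(j,e) via R3 from blue(j,i), road(i,e)
round 2: derive anc(a,b) via R2 from anc(a,e), anc(e,b)
round 2: derive anc(a,g) via R2 from anc(a,e), anc(e,g)
round 2: derive anc(h,b) via R2 from anc(h,e), anc(e,b)
round 2: derive anc(h,f) via R2 from anc(h,i), anc(i,f)
round 2: derive anc(h,g) via R2 from anc(h,e), anc(e,g)
round 2: derive anc(h,h) via R2 from anc(h,i), anc(i,h)
round 2: derive anc(i,e) via R2 from anc(i,h), anc(h,e)
round 2: derive anc(i,i) via R2 from anc(i,h), anc(h,i)
round 2: derive anc(j,f) via R2 from anc(j,i), anc(i,f)
round 2: derive anc(j,h) via R2 from anc(j,i), anc(i,h)
round 3: derive anc(i,b) via R2 from anc(i,e), anc(e,b)
round 3: derive anc(i,g) via R2 from anc(i,e), anc(e,g)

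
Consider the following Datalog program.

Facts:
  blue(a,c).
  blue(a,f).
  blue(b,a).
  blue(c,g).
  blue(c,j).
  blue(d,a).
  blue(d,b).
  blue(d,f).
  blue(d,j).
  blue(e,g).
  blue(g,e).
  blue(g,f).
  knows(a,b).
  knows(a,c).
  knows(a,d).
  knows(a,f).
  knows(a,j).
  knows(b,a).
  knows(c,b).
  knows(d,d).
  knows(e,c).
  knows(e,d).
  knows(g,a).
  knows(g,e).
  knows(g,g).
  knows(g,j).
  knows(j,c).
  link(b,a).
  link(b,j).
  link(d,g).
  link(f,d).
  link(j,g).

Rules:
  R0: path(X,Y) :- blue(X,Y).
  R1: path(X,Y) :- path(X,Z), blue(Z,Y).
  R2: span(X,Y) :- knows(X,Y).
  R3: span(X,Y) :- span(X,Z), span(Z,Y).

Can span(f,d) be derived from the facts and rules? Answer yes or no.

round 1: derive span(a,b) via R2 from knows(a,b)
round 1: derive span(a,c) via R2 from knows(a,c)
round 1: derive span(a,d) via R2 from knows(a,d)
round 1: derive span(a,f) via R2 from knows(a,f)
round 1: derive span(a,j) via R2 from knows(a,j)
round 1: derive span(b,a) via R2 from knows(b,a)
round 1: derive span(c,b) via R2 from knows(c,b)
round 1: derive span(d,d) via R2 from knows(d,d)
round 1: derive span(e,c) via R2 from knows(e,c)
round 1: derive span(e,d) via R2 from knows(e,d)
round 1: derive span(g,a) via R2 from knows(g,a)
round 1: derive span(g,e) via R2 from knows(g,e)
round 1: derive span(g,g) via R2 from knows(g,g)
round 1: derive span(g,j) via R2 from knows(g,j)
round 1: derive span(j,c) via R2 from knows(j,c)
round 2: derive span(a,a) via R3 from span(a,b), span(b,a)
round 2: derive span(b,b) via R3 from span(b,a), span(a,b)
round 2: derive span(b,c) via R3 from span(b,a), span(a,c)
round 2: derive span(b,d) via R3 from span(b,a), span(a,d)
round 2: derive span(b,f) via R3 from span(b,a), span(a,f)
round 2: derive span(b,j) via R3 from span(b,a), span(a,j)
round 2: derive span(c,a) via R3 from span(c,b), span(b,a)
round 2: derive span(e,b) via R3 from span(e,c), span(c,b)
round 2: derive span(g,b) via R3 from span(g,a), span(a,b)
round 2: derive span(g,c) via R3 from span(g,a), span(a,c)
round 2: derive span(g,d) via R3 from span(g,a), span(a,d)
round 2: derive span(g,f) via R3 from span(g,a), span(a,f)
round 2: derive span(j,b) via R3 from span(j,c), span(c,b)
round 3: derive span(c,c) via R3 from span(c,a), span(a,c)
round 3: derive span(c,d) via R3 from span(c,a), span(a,d)
round 3: derive span(c,f) via R3 from span(c,a), span(a,f)
round 3: derive span(c,j) via R3 from span(c,a), span(a,j)
round 3: derive span(e,a) via R3 from span(e,b), span(b,a)
round 3: derive span(e,f) via R3 from span(e,b), span(b,f)
round 3: derive span(e,j) via R3 from span(e,b), span(b,j)
round 3: derive span(j,a) via R3 from span(j,b), span(b,a)
round 3: derive span(j,d) via R3 from span(j,b), span(b,d)
round 3: derive span(j,f) via R3 from span(j,b), span(b,f)
round 3: derive span(j,j) via R3 from span(j,b), span(b,j)

no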